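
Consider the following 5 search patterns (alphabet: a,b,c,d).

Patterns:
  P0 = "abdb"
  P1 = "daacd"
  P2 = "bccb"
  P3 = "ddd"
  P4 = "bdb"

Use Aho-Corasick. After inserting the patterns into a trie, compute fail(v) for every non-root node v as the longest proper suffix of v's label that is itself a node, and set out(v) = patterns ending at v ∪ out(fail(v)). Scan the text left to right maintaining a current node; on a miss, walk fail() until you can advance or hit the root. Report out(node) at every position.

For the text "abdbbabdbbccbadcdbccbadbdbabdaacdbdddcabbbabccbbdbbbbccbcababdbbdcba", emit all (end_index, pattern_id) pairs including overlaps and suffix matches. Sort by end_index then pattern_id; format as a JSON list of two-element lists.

Build automaton:
Trie (insert patterns):
  0='ε' goto a→1 b→10 d→5
  1='a' goto b→2
  2='ab' goto d→3
  3='abd' goto b→4
  4='abdb' goto ·  [P0 ends]
  5='d' goto a→6 d→14
  6='da' goto a→7
  7='daa' goto c→8
  8='daac' goto d→9
  9='daacd' goto ·  [P1 ends]
  10='b' goto c→11 d→16
  11='bc' goto c→12
  12='bcc' goto b→13
  13='bccb' goto ·  [P2 ends]
  14='dd' goto d→15
  15='ddd' goto ·  [P3 ends]
  16='bd' goto b→17
  17='bdb' goto ·  [P4 ends]

BFS fail/out derivation:
  fail(1) 'a': from fail(0)=0 chase 'a': 0 ⇒ 0;  out=∅∪out(0)=∅
  fail(5) 'd': from fail(0)=0 chase 'd': 0 ⇒ 0;  out=∅∪out(0)=∅
  fail(10) 'b': from fail(0)=0 chase 'b': 0 ⇒ 0;  out=∅∪out(0)=∅
  fail(2) 'ab': from fail(1)=0 chase 'b': 0 ⇒ 10;  out=∅∪out(10)=∅
  fail(6) 'da': from fail(5)=0 chase 'a': 0 ⇒ 1;  out=∅∪out(1)=∅
  fail(11) 'bc': from fail(10)=0 chase 'c': 0 ⇒ 0;  out=∅∪out(0)=∅
  fail(14) 'dd': from fail(5)=0 chase 'd': 0 ⇒ 5;  out=∅∪out(5)=∅
  fail(16) 'bd': from fail(10)=0 chase 'd': 0 ⇒ 5;  out=∅∪out(5)=∅
  fail(3) 'abd': from fail(2)=10 chase 'd': 10 ⇒ 16;  out=∅∪out(16)=∅
  fail(7) 'daa': from fail(6)=1 chase 'a': 1→0 ⇒ 1;  out=∅∪out(1)=∅
  fail(12) 'bcc': from fail(11)=0 chase 'c': 0 ⇒ 0;  out=∅∪out(0)=∅
  fail(15) 'ddd': from fail(14)=5 chase 'd': 5 ⇒ 14;  out={3}∪out(14)={3}
  fail(17) 'bdb': from fail(16)=5 chase 'b': 5→0 ⇒ 10;  out={4}∪out(10)={4}
  fail(4) 'abdb': from fail(3)=16 chase 'b': 16 ⇒ 17;  out={0}∪out(17)={0,4}
  fail(8) 'daac': from fail(7)=1 chase 'c': 1→0 ⇒ 0;  out=∅∪out(0)=∅
  fail(13) 'bccb': from fail(12)=0 chase 'b': 0 ⇒ 10;  out={2}∪out(10)={2}
  fail(9) 'daacd': from fail(8)=0 chase 'd': 0 ⇒ 5;  out={1}∪out(5)={1}

Text stream:
i=0 'a': node 0→1
i=1 'b': node 1→2
i=2 'd': node 2→3
i=3 'b': node 3→4  → match P0@[0:3],P4@[1:3]
i=4 'b': node 4→10 (fail-walked)
i=5 'a': node 10→1 (fail-walked)
i=6 'b': node 1→2
i=7 'd': node 2→3
i=8 'b': node 3→4  → match P0@[5:8],P4@[6:8]
i=9 'b': node 4→10 (fail-walked)
i=10 'c': node 10→11
i=11 'c': node 11→12
i=12 'b': node 12→13  → match P2@[9:12]
i=13 'a': node 13→1 (fail-walked)
i=14 'd': node 1→5 (fail-walked)
i=15 'c': node 5→0 (fail-walked)
i=16 'd': node 0→5
i=17 'b': node 5→10 (fail-walked)
i=18 'c': node 10→11
i=19 'c': node 11→12
i=20 'b': node 12→13  → match P2@[17:20]
i=21 'a': node 13→1 (fail-walked)
i=22 'd': node 1→5 (fail-walked)
i=23 'b': node 5→10 (fail-walked)
i=24 'd': node 10→16
i=25 'b': node 16→17  → match P4@[23:25]
i=26 'a': node 17→1 (fail-walked)
i=27 'b': node 1→2
i=28 'd': node 2→3
i=29 'a': node 3→6 (fail-walked)
i=30 'a': node 6→7
i=31 'c': node 7→8
i=32 'd': node 8→9  → match P1@[28:32]
i=33 'b': node 9→10 (fail-walked)
i=34 'd': node 10→16
i=35 'd': node 16→14 (fail-walked)
i=36 'd': node 14→15  → match P3@[34:36]
i=37 'c': node 15→0 (fail-walked)
i=38 'a': node 0→1
i=39 'b': node 1→2
i=40 'b': node 2→10 (fail-walked)
i=41 'b': node 10→10 (fail-walked)
i=42 'a': node 10→1 (fail-walked)
i=43 'b': node 1→2
i=44 'c': node 2→11 (fail-walked)
i=45 'c': node 11→12
i=46 'b': node 12→13  → match P2@[43:46]
i=47 'b': node 13→10 (fail-walked)
i=48 'd': node 10→16
i=49 'b': node 16→17  → match P4@[47:49]
i=50 'b': node 17→10 (fail-walked)
i=51 'b': node 10→10 (fail-walked)
i=52 'b': node 10→10 (fail-walked)
i=53 'c': node 10→11
i=54 'c': node 11→12
i=55 'b': node 12→13  → match P2@[52:55]
i=56 'c': node 13→11 (fail-walked)
i=57 'a': node 11→1 (fail-walked)
i=58 'b': node 1→2
i=59 'a': node 2→1 (fail-walked)
i=60 'b': node 1→2
i=61 'd': node 2→3
i=62 'b': node 3→4  → match P0@[59:62],P4@[60:62]
i=63 'b': node 4→10 (fail-walked)
i=64 'd': node 10→16
i=65 'c': node 16→0 (fail-walked)
i=66 'b': node 0→10
i=67 'a': node 10→1 (fail-walked)

All matches (sorted): [[3,0],[3,4],[8,0],[8,4],[12,2],[20,2],[25,4],[32,1],[36,3],[46,2],[49,4],[55,2],[62,0],[62,4]]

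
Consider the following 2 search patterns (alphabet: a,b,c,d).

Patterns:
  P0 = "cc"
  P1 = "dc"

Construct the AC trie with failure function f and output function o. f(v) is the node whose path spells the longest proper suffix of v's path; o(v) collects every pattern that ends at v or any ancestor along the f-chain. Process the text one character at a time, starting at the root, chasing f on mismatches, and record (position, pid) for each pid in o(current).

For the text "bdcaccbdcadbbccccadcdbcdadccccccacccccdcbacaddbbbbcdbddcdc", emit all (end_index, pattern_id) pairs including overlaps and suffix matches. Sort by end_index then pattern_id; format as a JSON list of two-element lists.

Build:
Trie (insert patterns):
  0='ε' goto c→1 d→3
  1='c' goto c→2
  2='cc' goto ·  ←P0
  3='d' goto c→4
  4='dc' goto ·  ←P1

Failure links (BFS by depth):
  fail(1) 'c': from fail(0)=0 chase 'c': 0 ⇒ 0;  out=∅∪out(0)=∅
  fail(3) 'd': from fail(0)=0 chase 'd': 0 ⇒ 0;  out=∅∪out(0)=∅
  fail(2) 'cc': from fail(1)=0 chase 'c': 0 ⇒ 1;  out={0}∪out(1)={0}
  fail(4) 'dc': from fail(3)=0 chase 'c': 0 ⇒ 1;  out={1}∪out(1)={1}

Text stream:
pos 0 'b': at 0
pos 1 'd': at 3
pos 2 'c': at 4  → match P1@[1:2]
pos 3 'a': at 0 ·f
pos 4 'c': at 1
pos 5 'c': at 2  → match P0@[4:5]
pos 6 'b': at 0 ·f
pos 7 'd': at 3
pos 8 'c': at 4  → match P1@[7:8]
pos 9 'a': at 0 ·f
pos 10 'd': at 3
pos 11 'b': at 0 ·f
pos 12 'b': at 0
pos 13 'c': at 1
pos 14 'c': at 2  → match P0@[13:14]
pos 15 'c': at 2 ·f  → match P0@[14:15]
pos 16 'c': at 2 ·f  → match P0@[15:16]
pos 17 'a': at 0 ·f
pos 18 'd': at 3
pos 19 'c': at 4  → match P1@[18:19]
pos 20 'd': at 3 ·f
pos 21 'b': at 0 ·f
pos 22 'c': at 1
pos 23 'd': at 3 ·f
pos 24 'a': at 0 ·f
pos 25 'd': at 3
pos 26 'c': at 4  → match P1@[25:26]
pos 27 'c': at 2 ·f  → match P0@[26:27]
pos 28 'c': at 2 ·f  → match P0@[27:28]
pos 29 'c': at 2 ·f  → match P0@[28:29]
pos 30 'c': at 2 ·f  → match P0@[29:30]
pos 31 'c': at 2 ·f  → match P0@[30:31]
pos 32 'a': at 0 ·f
pos 33 'c': at 1
pos 34 'c': at 2  → match P0@[33:34]
pos 35 'c': at 2 ·f  → match P0@[34:35]
pos 36 'c': at 2 ·f  → match P0@[35:36]
pos 37 'c': at 2 ·f  → match P0@[36:37]
pos 38 'd': at 3 ·f
pos 39 'c': at 4  → match P1@[38:39]
pos 40 'b': at 0 ·f
pos 41 'a': at 0
pos 42 'c': at 1
pos 43 'a': at 0 ·f
pos 44 'd': at 3
pos 45 'd': at 3 ·f
pos 46 'b': at 0 ·f
pos 47 'b': at 0
pos 48 'b': at 0
pos 49 'b': at 0
pos 50 'c': at 1
pos 51 'd': at 3 ·f
pos 52 'b': at 0 ·f
pos 53 'd': at 3
pos 54 'd': at 3 ·f
pos 55 'c': at 4  → match P1@[54:55]
pos 56 'd': at 3 ·f
pos 57 'c': at 4  → match P1@[56:57]

All matches (sorted): [[2,1],[5,0],[8,1],[14,0],[15,0],[16,0],[19,1],[26,1],[27,0],[28,0],[29,0],[30,0],[31,0],[34,0],[35,0],[36,0],[37,0],[39,1],[55,1],[57,1]]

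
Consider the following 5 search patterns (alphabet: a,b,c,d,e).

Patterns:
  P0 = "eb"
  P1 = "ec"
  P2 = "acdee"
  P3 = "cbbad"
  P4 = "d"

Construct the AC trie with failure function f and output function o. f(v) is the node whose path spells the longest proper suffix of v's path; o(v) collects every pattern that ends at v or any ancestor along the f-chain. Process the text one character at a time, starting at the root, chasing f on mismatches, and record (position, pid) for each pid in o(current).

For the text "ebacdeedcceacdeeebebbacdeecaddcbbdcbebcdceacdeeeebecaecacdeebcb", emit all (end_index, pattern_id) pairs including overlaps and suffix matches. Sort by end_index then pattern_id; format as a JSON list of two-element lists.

Construct AC machine:
Trie (insert patterns):
  n0 'ε': a→4 c→9 d→14 e→1
  n1 'e': b→2 c→3
  n2 'eb': ·  [P0 ends]
  n3 'ec': ·  [P1 ends]
  n4 'a': c→5
  n5 'ac': d→6
  n6 'acd': e→7
  n7 'acde': e→8
  n8 'acdee': ·  [P2 ends]
  n9 'c': b→10
  n10 'cb': b→11
  n11 'cbb': a→12
  n12 'cbba': d→13
  n13 'cbbad': ·  [P3 ends]
  n14 'd': ·  [P4 ends]

BFS fail/out derivation:
  fail(1) 'e': from fail(0)=0 chase 'e': 0 ⇒ 0;  out=∅∪out(0)=∅
  fail(4) 'a': from fail(0)=0 chase 'a': 0 ⇒ 0;  out=∅∪out(0)=∅
  fail(9) 'c': from fail(0)=0 chase 'c': 0 ⇒ 0;  out=∅∪out(0)=∅
  fail(14) 'd': from fail(0)=0 chase 'd': 0 ⇒ 0;  out={4}∪out(0)={4}
  fail(2) 'eb': from fail(1)=0 chase 'b': 0 ⇒ 0;  out={0}∪out(0)={0}
  fail(3) 'ec': from fail(1)=0 chase 'c': 0 ⇒ 9;  out={1}∪out(9)={1}
  fail(5) 'ac': from fail(4)=0 chase 'c': 0 ⇒ 9;  out=∅∪out(9)=∅
  fail(10) 'cb': from fail(9)=0 chase 'b': 0 ⇒ 0;  out=∅∪out(0)=∅
  fail(6) 'acd': from fail(5)=9 chase 'd': 9→0 ⇒ 14;  out=∅∪out(14)={4}
  fail(11) 'cbb': from fail(10)=0 chase 'b': 0 ⇒ 0;  out=∅∪out(0)=∅
  fail(7) 'acde': from fail(6)=14 chase 'e': 14→0 ⇒ 1;  out=∅∪out(1)=∅
  fail(12) 'cbba': from fail(11)=0 chase 'a': 0 ⇒ 4;  out=∅∪out(4)=∅
  fail(8) 'acdee': from fail(7)=1 chase 'e': 1→0 ⇒ 1;  out={2}∪out(1)={2}
  fail(13) 'cbbad': from fail(12)=4 chase 'd': 4→0 ⇒ 14;  out={3}∪out(14)={3,4}

Scan:
pos 0 'e': at 1
pos 1 'b': at 2  ** P0@[0:1]
pos 2 'a': at 4 (fail-walked)
pos 3 'c': at 5
pos 4 'd': at 6  ** P4@[4:4]
pos 5 'e': at 7
pos 6 'e': at 8  ** P2@[2:6]
pos 7 'd': at 14 (fail-walked)  ** P4@[7:7]
pos 8 'c': at 9 (fail-walked)
pos 9 'c': at 9 (fail-walked)
pos 10 'e': at 1 (fail-walked)
pos 11 'a': at 4 (fail-walked)
pos 12 'c': at 5
pos 13 'd': at 6  ** P4@[13:13]
pos 14 'e': at 7
pos 15 'e': at 8  ** P2@[11:15]
pos 16 'e': at 1 (fail-walked)
pos 17 'b': at 2  ** P0@[16:17]
pos 18 'e': at 1 (fail-walked)
pos 19 'b': at 2  ** P0@[18:19]
pos 20 'b': at 0 (fail-walked)
pos 21 'a': at 4
pos 22 'c': at 5
pos 23 'd': at 6  ** P4@[23:23]
pos 24 'e': at 7
pos 25 'e': at 8  ** P2@[21:25]
pos 26 'c': at 3 (fail-walked)  ** P1@[25:26]
pos 27 'a': at 4 (fail-walked)
pos 28 'd': at 14 (fail-walked)  ** P4@[28:28]
pos 29 'd': at 14 (fail-walked)  ** P4@[29:29]
pos 30 'c': at 9 (fail-walked)
pos 31 'b': at 10
pos 32 'b': at 11
pos 33 'd': at 14 (fail-walked)  ** P4@[33:33]
pos 34 'c': at 9 (fail-walked)
pos 35 'b': at 10
pos 36 'e': at 1 (fail-walked)
pos 37 'b': at 2  ** P0@[36:37]
pos 38 'c': at 9 (fail-walked)
pos 39 'd': at 14 (fail-walked)  ** P4@[39:39]
pos 40 'c': at 9 (fail-walked)
pos 41 'e': at 1 (fail-walked)
pos 42 'a': at 4 (fail-walked)
pos 43 'c': at 5
pos 44 'd': at 6  ** P4@[44:44]
pos 45 'e': at 7
pos 46 'e': at 8  ** P2@[42:46]
pos 47 'e': at 1 (fail-walked)
pos 48 'e': at 1 (fail-walked)
pos 49 'b': at 2  ** P0@[48:49]
pos 50 'e': at 1 (fail-walked)
pos 51 'c': at 3  ** P1@[50:51]
pos 52 'a': at 4 (fail-walked)
pos 53 'e': at 1 (fail-walked)
pos 54 'c': at 3  ** P1@[53:54]
pos 55 'a': at 4 (fail-walked)
pos 56 'c': at 5
pos 57 'd': at 6  ** P4@[57:57]
pos 58 'e': at 7
pos 59 'e': at 8  ** P2@[55:59]
pos 60 'b': at 2 (fail-walked)  ** P0@[59:60]
pos 61 'c': at 9 (fail-walked)
pos 62 'b': at 10

Matches: [[1,0],[4,4],[6,2],[7,4],[13,4],[15,2],[17,0],[19,0],[23,4],[25,2],[26,1],[28,4],[29,4],[33,4],[37,0],[39,4],[44,4],[46,2],[49,0],[51,1],[54,1],[57,4],[59,2],[60,0]]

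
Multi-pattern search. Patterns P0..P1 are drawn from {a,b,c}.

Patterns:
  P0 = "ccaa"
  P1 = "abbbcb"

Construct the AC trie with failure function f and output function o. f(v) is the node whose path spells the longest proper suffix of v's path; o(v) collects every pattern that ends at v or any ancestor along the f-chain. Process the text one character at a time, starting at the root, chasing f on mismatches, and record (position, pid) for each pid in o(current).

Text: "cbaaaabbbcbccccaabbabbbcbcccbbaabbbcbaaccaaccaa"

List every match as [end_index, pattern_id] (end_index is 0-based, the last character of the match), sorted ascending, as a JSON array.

Build:
Trie (insert patterns):
  n0 'ε': a→5 c→1
  n1 'c': c→2
  n2 'cc': a→3
  n3 'cca': a→4
  n4 'ccaa': ·  [P0 ends]
  n5 'a': b→6
  n6 'ab': b→7
  n7 'abb': b→8
  n8 'abbb': c→9
  n9 'abbbc': b→10
  n10 'abbbcb': ·  [P1 ends]

Failure links (BFS by depth):
  n1('c'): parent n0 fail=0; on 'c' 0 → fail=0;  out ∅∪∅=∅
  n5('a'): parent n0 fail=0; on 'a' 0 → fail=0;  out ∅∪∅=∅
  n2('cc'): parent n1 fail=0; on 'c' 0 → fail=1;  out ∅∪∅=∅
  n6('ab'): parent n5 fail=0; on 'b' 0 → fail=0;  out ∅∪∅=∅
  n3('cca'): parent n2 fail=1; on 'a' 1→0 → fail=5;  out ∅∪∅=∅
  n7('abb'): parent n6 fail=0; on 'b' 0 → fail=0;  out ∅∪∅=∅
  n4('ccaa'): parent n3 fail=5; on 'a' 5→0 → fail=5;  out {0}∪∅={0}
  n8('abbb'): parent n7 fail=0; on 'b' 0 → fail=0;  out ∅∪∅=∅
  n9('abbbc'): parent n8 fail=0; on 'c' 0 → fail=1;  out ∅∪∅=∅
  n10('abbbcb'): parent n9 fail=1; on 'b' 1→0 → fail=0;  out {1}∪∅={1}

Scan:
pos 0 'c': at 1
pos 1 'b': at 0 (via fail)
pos 2 'a': at 5
pos 3 'a': at 5 (via fail)
pos 4 'a': at 5 (via fail)
pos 5 'a': at 5 (via fail)
pos 6 'b': at 6
pos 7 'b': at 7
pos 8 'b': at 8
pos 9 'c': at 9
pos 10 'b': at 10  ** P1@[5:10]
pos 11 'c': at 1 (via fail)
pos 12 'c': at 2
pos 13 'c': at 2 (via fail)
pos 14 'c': at 2 (via fail)
pos 15 'a': at 3
pos 16 'a': at 4  ** P0@[13:16]
pos 17 'b': at 6 (via fail)
pos 18 'b': at 7
pos 19 'a': at 5 (via fail)
pos 20 'b': at 6
pos 21 'b': at 7
pos 22 'b': at 8
pos 23 'c': at 9
pos 24 'b': at 10  ** P1@[19:24]
pos 25 'c': at 1 (via fail)
pos 26 'c': at 2
pos 27 'c': at 2 (via fail)
pos 28 'b': at 0 (via fail)
pos 29 'b': at 0
pos 30 'a': at 5
pos 31 'a': at 5 (via fail)
pos 32 'b': at 6
pos 33 'b': at 7
pos 34 'b': at 8
pos 35 'c': at 9
pos 36 'b': at 10  ** P1@[31:36]
pos 37 'a': at 5 (via fail)
pos 38 'a': at 5 (via fail)
pos 39 'c': at 1 (via fail)
pos 40 'c': at 2
pos 41 'a': at 3
pos 42 'a': at 4  ** P0@[39:42]
pos 43 'c': at 1 (via fail)
pos 44 'c': at 2
pos 45 'a': at 3
pos 46 'a': at 4  ** P0@[43:46]

All matches (sorted): [[10,1],[16,0],[24,1],[36,1],[42,0],[46,0]]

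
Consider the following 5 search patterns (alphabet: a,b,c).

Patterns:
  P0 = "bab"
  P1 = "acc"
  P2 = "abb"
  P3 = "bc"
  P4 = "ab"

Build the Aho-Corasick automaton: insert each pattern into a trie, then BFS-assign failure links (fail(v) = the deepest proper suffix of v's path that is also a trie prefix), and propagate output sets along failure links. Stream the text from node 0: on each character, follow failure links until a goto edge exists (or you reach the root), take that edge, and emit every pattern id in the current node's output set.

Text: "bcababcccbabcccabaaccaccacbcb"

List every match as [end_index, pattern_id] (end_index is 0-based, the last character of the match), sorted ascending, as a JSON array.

Construct AC machine:
Trie nodes:
  0='ε' goto a→4 b→1
  1='b' goto a→2 c→9
  2='ba' goto b→3
  3='bab' goto ·  ←P0
  4='a' goto b→7 c→5
  5='ac' goto c→6
  6='acc' goto ·  ←P1
  7='ab' goto b→8  ←P4
  8='abb' goto ·  ←P2
  9='bc' goto ·  ←P3

Failure links (BFS by depth):
  fail(1) 'b': from fail(0)=0 chase 'b': 0 ⇒ 0;  out=∅∪out(0)=∅
  fail(4) 'a': from fail(0)=0 chase 'a': 0 ⇒ 0;  out=∅∪out(0)=∅
  fail(2) 'ba': from fail(1)=0 chase 'a': 0 ⇒ 4;  out=∅∪out(4)=∅
  fail(5) 'ac': from fail(4)=0 chase 'c': 0 ⇒ 0;  out=∅∪out(0)=∅
  fail(7) 'ab': from fail(4)=0 chase 'b': 0 ⇒ 1;  out={4}∪out(1)={4}
  fail(9) 'bc': from fail(1)=0 chase 'c': 0 ⇒ 0;  out={3}∪out(0)={3}
  fail(3) 'bab': from fail(2)=4 chase 'b': 4 ⇒ 7;  out={0}∪out(7)={0,4}
  fail(6) 'acc': from fail(5)=0 chase 'c': 0 ⇒ 0;  out={1}∪out(0)={1}
  fail(8) 'abb': from fail(7)=1 chase 'b': 1→0 ⇒ 1;  out={2}∪out(1)={2}

Run:
[0] read 'b'  n0⇒n1
[1] read 'c'  n1⇒n9  emit P3@[0:1]
[2] read 'a'  n9⇒n4 (via fail)
[3] read 'b'  n4⇒n7  emit P4@[2:3]
[4] read 'a'  n7⇒n2 (via fail)
[5] read 'b'  n2⇒n3  emit P0@[3:5],P4@[4:5]
[6] read 'c'  n3⇒n9 (via fail)  emit P3@[5:6]
[7] read 'c'  n9⇒n0 (via fail)
[8] read 'c'  n0⇒n0
[9] read 'b'  n0⇒n1
[10] read 'a'  n1⇒n2
[11] read 'b'  n2⇒n3  emit P0@[9:11],P4@[10:11]
[12] read 'c'  n3⇒n9 (via fail)  emit P3@[11:12]
[13] read 'c'  n9⇒n0 (via fail)
[14] read 'c'  n0⇒n0
[15] read 'a'  n0⇒n4
[16] read 'b'  n4⇒n7  emit P4@[15:16]
[17] read 'a'  n7⇒n2 (via fail)
[18] read 'a'  n2⇒n4 (via fail)
[19] read 'c'  n4⇒n5
[20] read 'c'  n5⇒n6  emit P1@[18:20]
[21] read 'a'  n6⇒n4 (via fail)
[22] read 'c'  n4⇒n5
[23] read 'c'  n5⇒n6  emit P1@[21:23]
[24] read 'a'  n6⇒n4 (via fail)
[25] read 'c'  n4⇒n5
[26] read 'b'  n5⇒n1 (via fail)
[27] read 'c'  n1⇒n9  emit P3@[26:27]
[28] read 'b'  n9⇒n1 (via fail)

Result: [[1,3],[3,4],[5,0],[5,4],[6,3],[11,0],[11,4],[12,3],[16,4],[20,1],[23,1],[27,3]]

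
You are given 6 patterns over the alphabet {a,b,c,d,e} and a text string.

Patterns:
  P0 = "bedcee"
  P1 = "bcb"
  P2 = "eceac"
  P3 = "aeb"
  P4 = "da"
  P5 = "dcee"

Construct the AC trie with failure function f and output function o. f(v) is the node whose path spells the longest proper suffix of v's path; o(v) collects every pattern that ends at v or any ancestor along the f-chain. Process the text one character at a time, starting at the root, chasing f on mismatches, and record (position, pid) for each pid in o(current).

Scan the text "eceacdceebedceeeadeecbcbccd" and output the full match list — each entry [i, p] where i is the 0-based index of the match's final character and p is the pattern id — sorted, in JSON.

Build:
Trie (insert patterns):
  n0 'ε': a→14 b→1 d→17 e→9
  n1 'b': c→7 e→2
  n2 'be': d→3
  n3 'bed': c→4
  n4 'bedc': e→5
  n5 'bedce': e→6
  n6 'bedcee': ·  ←P0
  n7 'bc': b→8
  n8 'bcb': ·  ←P1
  n9 'e': c→10
  n10 'ec': e→11
  n11 'ece': a→12
  n12 'ecea': c→13
  n13 'eceac': ·  ←P2
  n14 'a': e→15
  n15 'ae': b→16
  n16 'aeb': ·  ←P3
  n17 'd': a→18 c→19
  n18 'da': ·  ←P4
  n19 'dc': e→20
  n20 'dce': e→21
  n21 'dcee': ·  ←P5

BFS fail/out derivation:
  n1('b'): parent n0 fail=0; on 'b' 0 → fail=0;  out ∅∪∅=∅
  n9('e'): parent n0 fail=0; on 'e' 0 → fail=0;  out ∅∪∅=∅
  n14('a'): parent n0 fail=0; on 'a' 0 → fail=0;  out ∅∪∅=∅
  n17('d'): parent n0 fail=0; on 'd' 0 → fail=0;  out ∅∪∅=∅
  n2('be'): parent n1 fail=0; on 'e' 0 → fail=9;  out ∅∪∅=∅
  n7('bc'): parent n1 fail=0; on 'c' 0 → fail=0;  out ∅∪∅=∅
  n10('ec'): parent n9 fail=0; on 'c' 0 → fail=0;  out ∅∪∅=∅
  n15('ae'): parent n14 fail=0; on 'e' 0 → fail=9;  out ∅∪∅=∅
  n18('da'): parent n17 fail=0; on 'a' 0 → fail=14;  out {4}∪∅={4}
  n19('dc'): parent n17 fail=0; on 'c' 0 → fail=0;  out ∅∪∅=∅
  n3('bed'): parent n2 fail=9; on 'd' 9→0 → fail=17;  out ∅∪∅=∅
  n8('bcb'): parent n7 fail=0; on 'b' 0 → fail=1;  out {1}∪∅={1}
  n11('ece'): parent n10 fail=0; on 'e' 0 → fail=9;  out ∅∪∅=∅
  n16('aeb'): parent n15 fail=9; on 'b' 9→0 → fail=1;  out {3}∪∅={3}
  n20('dce'): parent n19 fail=0; on 'e' 0 → fail=9;  out ∅∪∅=∅
  n4('bedc'): parent n3 fail=17; on 'c' 17 → fail=19;  out ∅∪∅=∅
  n12('ecea'): parent n11 fail=9; on 'a' 9→0 → fail=14;  out ∅∪∅=∅
  n21('dcee'): parent n20 fail=9; on 'e' 9→0 → fail=9;  out {5}∪∅={5}
  n5('bedce'): parent n4 fail=19; on 'e' 19 → fail=20;  out ∅∪∅=∅
  n13('eceac'): parent n12 fail=14; on 'c' 14→0 → fail=0;  out {2}∪∅={2}
  n6('bedcee'): parent n5 fail=20; on 'e' 20 → fail=21;  out {0}∪{5}={0,5}

Text stream:
i=0 'e': node 0→9
i=1 'c': node 9→10
i=2 'e': node 10→11
i=3 'a': node 11→12
i=4 'c': node 12→13  → match P2@[0:4]
i=5 'd': node 13→17 (fail-walked)
i=6 'c': node 17→19
i=7 'e': node 19→20
i=8 'e': node 20→21  → match P5@[5:8]
i=9 'b': node 21→1 (fail-walked)
i=10 'e': node 1→2
i=11 'd': node 2→3
i=12 'c': node 3→4
i=13 'e': node 4→5
i=14 'e': node 5→6  → match P0@[9:14],P5@[11:14]
i=15 'e': node 6→9 (fail-walked)
i=16 'a': node 9→14 (fail-walked)
i=17 'd': node 14→17 (fail-walked)
i=18 'e': node 17→9 (fail-walked)
i=19 'e': node 9→9 (fail-walked)
i=20 'c': node 9→10
i=21 'b': node 10→1 (fail-walked)
i=22 'c': node 1→7
i=23 'b': node 7→8  → match P1@[21:23]
i=24 'c': node 8→7 (fail-walked)
i=25 'c': node 7→0 (fail-walked)
i=26 'd': node 0→17

All matches (sorted): [[4,2],[8,5],[14,0],[14,5],[23,1]]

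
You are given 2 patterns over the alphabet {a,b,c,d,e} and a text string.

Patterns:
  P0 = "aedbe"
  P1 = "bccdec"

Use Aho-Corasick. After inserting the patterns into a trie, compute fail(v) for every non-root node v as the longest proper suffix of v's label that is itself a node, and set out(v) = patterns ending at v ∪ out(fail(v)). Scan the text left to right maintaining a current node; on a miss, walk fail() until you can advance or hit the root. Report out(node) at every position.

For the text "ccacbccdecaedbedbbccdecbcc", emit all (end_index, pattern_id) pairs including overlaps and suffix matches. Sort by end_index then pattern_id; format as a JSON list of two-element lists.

Build:
Trie nodes:
  0='ε' goto a→1 b→6
  1='a' goto e→2
  2='ae' goto d→3
  3='aed' goto b→4
  4='aedb' goto e→5
  5='aedbe' goto ·  [P0 ends]
  6='b' goto c→7
  7='bc' goto c→8
  8='bcc' goto d→9
  9='bccd' goto e→10
  10='bccde' goto c→11
  11='bccdec' goto ·  [P1 ends]

Failure links (BFS by depth):
  fail(1) 'a': from fail(0)=0 chase 'a': 0 ⇒ 0;  out=∅∪out(0)=∅
  fail(6) 'b': from fail(0)=0 chase 'b': 0 ⇒ 0;  out=∅∪out(0)=∅
  fail(2) 'ae': from fail(1)=0 chase 'e': 0 ⇒ 0;  out=∅∪out(0)=∅
  fail(7) 'bc': from fail(6)=0 chase 'c': 0 ⇒ 0;  out=∅∪out(0)=∅
  fail(3) 'aed': from fail(2)=0 chase 'd': 0 ⇒ 0;  out=∅∪out(0)=∅
  fail(8) 'bcc': from fail(7)=0 chase 'c': 0 ⇒ 0;  out=∅∪out(0)=∅
  fail(4) 'aedb': from fail(3)=0 chase 'b': 0 ⇒ 6;  out=∅∪out(6)=∅
  fail(9) 'bccd': from fail(8)=0 chase 'd': 0 ⇒ 0;  out=∅∪out(0)=∅
  fail(5) 'aedbe': from fail(4)=6 chase 'e': 6→0 ⇒ 0;  out={0}∪out(0)={0}
  fail(10) 'bccde': from fail(9)=0 chase 'e': 0 ⇒ 0;  out=∅∪out(0)=∅
  fail(11) 'bccdec': from fail(10)=0 chase 'c': 0 ⇒ 0;  out={1}∪out(0)={1}

Scan:
pos 0 'c': at 0
pos 1 'c': at 0
pos 2 'a': at 1
pos 3 'c': at 0 ·f
pos 4 'b': at 6
pos 5 'c': at 7
pos 6 'c': at 8
pos 7 'd': at 9
pos 8 'e': at 10
pos 9 'c': at 11  emit P1@[4:9]
pos 10 'a': at 1 ·f
pos 11 'e': at 2
pos 12 'd': at 3
pos 13 'b': at 4
pos 14 'e': at 5  emit P0@[10:14]
pos 15 'd': at 0 ·f
pos 16 'b': at 6
pos 17 'b': at 6 ·f
pos 18 'c': at 7
pos 19 'c': at 8
pos 20 'd': at 9
pos 21 'e': at 10
pos 22 'c': at 11  emit P1@[17:22]
pos 23 'b': at 6 ·f
pos 24 'c': at 7
pos 25 'c': at 8

Matches: [[9,1],[14,0],[22,1]]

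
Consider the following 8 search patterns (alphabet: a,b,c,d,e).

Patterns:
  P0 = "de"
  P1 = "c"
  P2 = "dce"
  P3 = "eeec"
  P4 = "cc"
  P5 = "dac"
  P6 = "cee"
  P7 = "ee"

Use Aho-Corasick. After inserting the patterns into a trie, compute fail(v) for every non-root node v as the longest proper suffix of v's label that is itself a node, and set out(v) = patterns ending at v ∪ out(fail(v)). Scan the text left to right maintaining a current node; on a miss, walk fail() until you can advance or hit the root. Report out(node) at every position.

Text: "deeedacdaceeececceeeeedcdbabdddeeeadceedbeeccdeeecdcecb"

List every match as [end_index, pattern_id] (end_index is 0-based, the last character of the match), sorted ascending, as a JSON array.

Build automaton:
Trie nodes:
  n0 'ε': c→3 d→1 e→6
  n1 'd': a→11 c→4 e→2
  n2 'de': ·  ←P0
  n3 'c': c→10 e→13  ←P1
  n4 'dc': e→5
  n5 'dce': ·  ←P2
  n6 'e': e→7
  n7 'ee': e→8  ←P7
  n8 'eee': c→9
  n9 'eeec': ·  ←P3
  n10 'cc': ·  ←P4
  n11 'da': c→12
  n12 'dac': ·  ←P5
  n13 'ce': e→14
  n14 'cee': ·  ←P6

BFS fail/out derivation:
  n1('d'): parent n0 fail=0; on 'd' 0 → fail=0;  out ∅∪∅=∅
  n3('c'): parent n0 fail=0; on 'c' 0 → fail=0;  out {1}∪∅={1}
  n6('e'): parent n0 fail=0; on 'e' 0 → fail=0;  out ∅∪∅=∅
  n2('de'): parent n1 fail=0; on 'e' 0 → fail=6;  out {0}∪∅={0}
  n4('dc'): parent n1 fail=0; on 'c' 0 → fail=3;  out ∅∪{1}={1}
  n7('ee'): parent n6 fail=0; on 'e' 0 → fail=6;  out {7}∪∅={7}
  n10('cc'): parent n3 fail=0; on 'c' 0 → fail=3;  out {4}∪{1}={1,4}
  n11('da'): parent n1 fail=0; on 'a' 0 → fail=0;  out ∅∪∅=∅
  n13('ce'): parent n3 fail=0; on 'e' 0 → fail=6;  out ∅∪∅=∅
  n5('dce'): parent n4 fail=3; on 'e' 3 → fail=13;  out {2}∪∅={2}
  n8('eee'): parent n7 fail=6; on 'e' 6 → fail=7;  out ∅∪{7}={7}
  n12('dac'): parent n11 fail=0; on 'c' 0 → fail=3;  out {5}∪{1}={1,5}
  n14('cee'): parent n13 fail=6; on 'e' 6 → fail=7;  out {6}∪{7}={6,7}
  n9('eeec'): parent n8 fail=7; on 'c' 7→6→0 → fail=3;  out {3}∪{1}={1,3}

Scan:
i=0 'd': node 0→1
i=1 'e': node 1→2  → match P0@[0:1]
i=2 'e': node 2→7 ·f  → match P7@[1:2]
i=3 'e': node 7→8  → match P7@[2:3]
i=4 'd': node 8→1 ·f
i=5 'a': node 1→11
i=6 'c': node 11→12  → match P1@[6:6],P5@[4:6]
i=7 'd': node 12→1 ·f
i=8 'a': node 1→11
i=9 'c': node 11→12  → match P1@[9:9],P5@[7:9]
i=10 'e': node 12→13 ·f
i=11 'e': node 13→14  → match P6@[9:11],P7@[10:11]
i=12 'e': node 14→8 ·f  → match P7@[11:12]
i=13 'c': node 8→9  → match P1@[13:13],P3@[10:13]
i=14 'e': node 9→13 ·f
i=15 'c': node 13→3 ·f  → match P1@[15:15]
i=16 'c': node 3→10  → match P1@[16:16],P4@[15:16]
i=17 'e': node 10→13 ·f
i=18 'e': node 13→14  → match P6@[16:18],P7@[17:18]
i=19 'e': node 14→8 ·f  → match P7@[18:19]
i=20 'e': node 8→8 ·f  → match P7@[19:20]
i=21 'e': node 8→8 ·f  → match P7@[20:21]
i=22 'd': node 8→1 ·f
i=23 'c': node 1→4  → match P1@[23:23]
i=24 'd': node 4→1 ·f
i=25 'b': node 1→0 ·f
i=26 'a': node 0→0
i=27 'b': node 0→0
i=28 'd': node 0→1
i=29 'd': node 1→1 ·f
i=30 'd': node 1→1 ·f
i=31 'e': node 1→2  → match P0@[30:31]
i=32 'e': node 2→7 ·f  → match P7@[31:32]
i=33 'e': node 7→8  → match P7@[32:33]
i=34 'a': node 8→0 ·f
i=35 'd': node 0→1
i=36 'c': node 1→4  → match P1@[36:36]
i=37 'e': node 4→5  → match P2@[35:37]
i=38 'e': node 5→14 ·f  → match P6@[36:38],P7@[37:38]
i=39 'd': node 14→1 ·f
i=40 'b': node 1→0 ·f
i=41 'e': node 0→6
i=42 'e': node 6→7  → match P7@[41:42]
i=43 'c': node 7→3 ·f  → match P1@[43:43]
i=44 'c': node 3→10  → match P1@[44:44],P4@[43:44]
i=45 'd': node 10→1 ·f
i=46 'e': node 1→2  → match P0@[45:46]
i=47 'e': node 2→7 ·f  → match P7@[46:47]
i=48 'e': node 7→8  → match P7@[47:48]
i=49 'c': node 8→9  → match P1@[49:49],P3@[46:49]
i=50 'd': node 9→1 ·f
i=51 'c': node 1→4  → match P1@[51:51]
i=52 'e': node 4→5  → match P2@[50:52]
i=53 'c': node 5→3 ·f  → match P1@[53:53]
i=54 'b': node 3→0 ·f

All matches (sorted): [[1,0],[2,7],[3,7],[6,1],[6,5],[9,1],[9,5],[11,6],[11,7],[12,7],[13,1],[13,3],[15,1],[16,1],[16,4],[18,6],[18,7],[19,7],[20,7],[21,7],[23,1],[31,0],[32,7],[33,7],[36,1],[37,2],[38,6],[38,7],[42,7],[43,1],[44,1],[44,4],[46,0],[47,7],[48,7],[49,1],[49,3],[51,1],[52,2],[53,1]]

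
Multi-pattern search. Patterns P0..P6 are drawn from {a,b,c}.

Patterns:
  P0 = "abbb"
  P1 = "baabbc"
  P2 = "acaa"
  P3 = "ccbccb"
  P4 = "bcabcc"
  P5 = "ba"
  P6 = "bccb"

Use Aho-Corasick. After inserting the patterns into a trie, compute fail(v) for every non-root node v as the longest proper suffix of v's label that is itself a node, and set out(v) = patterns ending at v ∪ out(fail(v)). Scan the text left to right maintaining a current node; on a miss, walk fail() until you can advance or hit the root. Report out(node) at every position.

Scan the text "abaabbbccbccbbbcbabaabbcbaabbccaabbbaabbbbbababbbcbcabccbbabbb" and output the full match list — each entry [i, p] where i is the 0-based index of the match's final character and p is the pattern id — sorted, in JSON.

Construct AC machine:
Trie nodes:
  n0 'ε': a→1 b→5 c→14
  n1 'a': b→2 c→11
  n2 'ab': b→3
  n3 'abb': b→4
  n4 'abbb': ·  ←P0
  n5 'b': a→6 c→20
  n6 'ba': a→7  ←P5
  n7 'baa': b→8
  n8 'baab': b→9
  n9 'baabb': c→10
  n10 'baabbc': ·  ←P1
  n11 'ac': a→12
  n12 'aca': a→13
  n13 'acaa': ·  ←P2
  n14 'c': c→15
  n15 'cc': b→16
  n16 'ccb': c→17
  n17 'ccbc': c→18
  n18 'ccbcc': b→19
  n19 'ccbccb': ·  ←P3
  n20 'bc': a→21 c→25
  n21 'bca': b→22
  n22 'bcab': c→23
  n23 'bcabc': c→24
  n24 'bcabcc': ·  ←P4
  n25 'bcc': b→26
  n26 'bccb': ·  ←P6

Failure links (BFS by depth):
  n1('a'): parent n0 fail=0; on 'a' 0 → fail=0;  out ∅∪∅=∅
  n5('b'): parent n0 fail=0; on 'b' 0 → fail=0;  out ∅∪∅=∅
  n14('c'): parent n0 fail=0; on 'c' 0 → fail=0;  out ∅∪∅=∅
  n2('ab'): parent n1 fail=0; on 'b' 0 → fail=5;  out ∅∪∅=∅
  n6('ba'): parent n5 fail=0; on 'a' 0 → fail=1;  out {5}∪∅={5}
  n11('ac'): parent n1 fail=0; on 'c' 0 → fail=14;  out ∅∪∅=∅
  n15('cc'): parent n14 fail=0; on 'c' 0 → fail=14;  out ∅∪∅=∅
  n20('bc'): parent n5 fail=0; on 'c' 0 → fail=14;  out ∅∪∅=∅
  n3('abb'): parent n2 fail=5; on 'b' 5→0 → fail=5;  out ∅∪∅=∅
  n7('baa'): parent n6 fail=1; on 'a' 1→0 → fail=1;  out ∅∪∅=∅
  n12('aca'): parent n11 fail=14; on 'a' 14→0 → fail=1;  out ∅∪∅=∅
  n16('ccb'): parent n15 fail=14; on 'b' 14→0 → fail=5;  out ∅∪∅=∅
  n21('bca'): parent n20 fail=14; on 'a' 14→0 → fail=1;  out ∅∪∅=∅
  n25('bcc'): parent n20 fail=14; on 'c' 14 → fail=15;  out ∅∪∅=∅
  n4('abbb'): parent n3 fail=5; on 'b' 5→0 → fail=5;  out {0}∪∅={0}
  n8('baab'): parent n7 fail=1; on 'b' 1 → fail=2;  out ∅∪∅=∅
  n13('acaa'): parent n12 fail=1; on 'a' 1→0 → fail=1;  out {2}∪∅={2}
  n17('ccbc'): parent n16 fail=5; on 'c' 5 → fail=20;  out ∅∪∅=∅
  n22('bcab'): parent n21 fail=1; on 'b' 1 → fail=2;  out ∅∪∅=∅
  n26('bccb'): parent n25 fail=15; on 'b' 15 → fail=16;  out {6}∪∅={6}
  n9('baabb'): parent n8 fail=2; on 'b' 2 → fail=3;  out ∅∪∅=∅
  n18('ccbcc'): parent n17 fail=20; on 'c' 20 → fail=25;  out ∅∪∅=∅
  n23('bcabc'): parent n22 fail=2; on 'c' 2→5 → fail=20;  out ∅∪∅=∅
  n10('baabbc'): parent n9 fail=3; on 'c' 3→5 → fail=20;  out {1}∪∅={1}
  n19('ccbccb'): parent n18 fail=25; on 'b' 25 → fail=26;  out {3}∪{6}={3,6}
  n24('bcabcc'): parent n23 fail=20; on 'c' 20 → fail=25;  out {4}∪∅={4}

Text stream:
i=0 'a': node 0→1
i=1 'b': node 1→2
i=2 'a': node 2→6 ·f  ** P5@[1:2]
i=3 'a': node 6→7
i=4 'b': node 7→8
i=5 'b': node 8→9
i=6 'b': node 9→4 ·f  ** P0@[3:6]
i=7 'c': node 4→20 ·f
i=8 'c': node 20→25
i=9 'b': node 25→26  ** P6@[6:9]
i=10 'c': node 26→17 ·f
i=11 'c': node 17→18
i=12 'b': node 18→19  ** P3@[7:12],P6@[9:12]
i=13 'b': node 19→5 ·f
i=14 'b': node 5→5 ·f
i=15 'c': node 5→20
i=16 'b': node 20→5 ·f
i=17 'a': node 5→6  ** P5@[16:17]
i=18 'b': node 6→2 ·f
i=19 'a': node 2→6 ·f  ** P5@[18:19]
i=20 'a': node 6→7
i=21 'b': node 7→8
i=22 'b': node 8→9
i=23 'c': node 9→10  ** P1@[18:23]
i=24 'b': node 10→5 ·f
i=25 'a': node 5→6  ** P5@[24:25]
i=26 'a': node 6→7
i=27 'b': node 7→8
i=28 'b': node 8→9
i=29 'c': node 9→10  ** P1@[24:29]
i=30 'c': node 10→25 ·f
i=31 'a': node 25→1 ·f
i=32 'a': node 1→1 ·f
i=33 'b': node 1→2
i=34 'b': node 2→3
i=35 'b': node 3→4  ** P0@[32:35]
i=36 'a': node 4→6 ·f  ** P5@[35:36]
i=37 'a': node 6→7
i=38 'b': node 7→8
i=39 'b': node 8→9
i=40 'b': node 9→4 ·f  ** P0@[37:40]
i=41 'b': node 4→5 ·f
i=42 'b': node 5→5 ·f
i=43 'a': node 5→6  ** P5@[42:43]
i=44 'b': node 6→2 ·f
i=45 'a': node 2→6 ·f  ** P5@[44:45]
i=46 'b': node 6→2 ·f
i=47 'b': node 2→3
i=48 'b': node 3→4  ** P0@[45:48]
i=49 'c': node 4→20 ·f
i=50 'b': node 20→5 ·f
i=51 'c': node 5→20
i=52 'a': node 20→21
i=53 'b': node 21→22
i=54 'c': node 22→23
i=55 'c': node 23→24  ** P4@[50:55]
i=56 'b': node 24→26 ·f  ** P6@[53:56]
i=57 'b': node 26→5 ·f
i=58 'a': node 5→6  ** P5@[57:58]
i=59 'b': node 6→2 ·f
i=60 'b': node 2→3
i=61 'b': node 3→4  ** P0@[58:61]

Matches: [[2,5],[6,0],[9,6],[12,3],[12,6],[17,5],[19,5],[23,1],[25,5],[29,1],[35,0],[36,5],[40,0],[43,5],[45,5],[48,0],[55,4],[56,6],[58,5],[61,0]]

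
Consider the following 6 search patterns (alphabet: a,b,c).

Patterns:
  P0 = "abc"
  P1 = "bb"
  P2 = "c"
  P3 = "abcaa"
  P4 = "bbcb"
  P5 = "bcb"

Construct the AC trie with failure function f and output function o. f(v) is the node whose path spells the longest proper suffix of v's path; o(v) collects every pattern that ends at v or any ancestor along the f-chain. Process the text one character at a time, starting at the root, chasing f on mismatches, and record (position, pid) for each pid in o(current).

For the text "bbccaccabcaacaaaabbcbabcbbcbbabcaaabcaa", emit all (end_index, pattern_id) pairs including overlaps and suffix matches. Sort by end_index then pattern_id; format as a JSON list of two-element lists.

Build automaton:
Trie (insert patterns):
  0='ε' goto a→1 b→4 c→6
  1='a' goto b→2
  2='ab' goto c→3
  3='abc' goto a→7  ←P0
  4='b' goto b→5 c→11
  5='bb' goto c→9  ←P1
  6='c' goto ·  ←P2
  7='abca' goto a→8
  8='abcaa' goto ·  ←P3
  9='bbc' goto b→10
  10='bbcb' goto ·  ←P4
  11='bc' goto b→12
  12='bcb' goto ·  ←P5

BFS fail/out derivation:
  n1('a'): parent n0 fail=0; on 'a' 0 → fail=0;  out ∅∪∅=∅
  n4('b'): parent n0 fail=0; on 'b' 0 → fail=0;  out ∅∪∅=∅
  n6('c'): parent n0 fail=0; on 'c' 0 → fail=0;  out {2}∪∅={2}
  n2('ab'): parent n1 fail=0; on 'b' 0 → fail=4;  out ∅∪∅=∅
  n5('bb'): parent n4 fail=0; on 'b' 0 → fail=4;  out {1}∪∅={1}
  n11('bc'): parent n4 fail=0; on 'c' 0 → fail=6;  out ∅∪{2}={2}
  n3('abc'): parent n2 fail=4; on 'c' 4 → fail=11;  out {0}∪{2}={0,2}
  n9('bbc'): parent n5 fail=4; on 'c' 4 → fail=11;  out ∅∪{2}={2}
  n12('bcb'): parent n11 fail=6; on 'b' 6→0 → fail=4;  out {5}∪∅={5}
  n7('abca'): parent n3 fail=11; on 'a' 11→6→0 → fail=1;  out ∅∪∅=∅
  n10('bbcb'): parent n9 fail=11; on 'b' 11 → fail=12;  out {4}∪{5}={4,5}
  n8('abcaa'): parent n7 fail=1; on 'a' 1→0 → fail=1;  out {3}∪∅={3}

Scan:
i=0 'b': node 0→4
i=1 'b': node 4→5  emit P1@[0:1]
i=2 'c': node 5→9  emit P2@[2:2]
i=3 'c': node 9→6 ·f  emit P2@[3:3]
i=4 'a': node 6→1 ·f
i=5 'c': node 1→6 ·f  emit P2@[5:5]
i=6 'c': node 6→6 ·f  emit P2@[6:6]
i=7 'a': node 6→1 ·f
i=8 'b': node 1→2
i=9 'c': node 2→3  emit P0@[7:9],P2@[9:9]
i=10 'a': node 3→7
i=11 'a': node 7→8  emit P3@[7:11]
i=12 'c': node 8→6 ·f  emit P2@[12:12]
i=13 'a': node 6→1 ·f
i=14 'a': node 1→1 ·f
i=15 'a': node 1→1 ·f
i=16 'a': node 1→1 ·f
i=17 'b': node 1→2
i=18 'b': node 2→5 ·f  emit P1@[17:18]
i=19 'c': node 5→9  emit P2@[19:19]
i=20 'b': node 9→10  emit P4@[17:20],P5@[18:20]
i=21 'a': node 10→1 ·f
i=22 'b': node 1→2
i=23 'c': node 2→3  emit P0@[21:23],P2@[23:23]
i=24 'b': node 3→12 ·f  emit P5@[22:24]
i=25 'b': node 12→5 ·f  emit P1@[24:25]
i=26 'c': node 5→9  emit P2@[26:26]
i=27 'b': node 9→10  emit P4@[24:27],P5@[25:27]
i=28 'b': node 10→5 ·f  emit P1@[27:28]
i=29 'a': node 5→1 ·f
i=30 'b': node 1→2
i=31 'c': node 2→3  emit P0@[29:31],P2@[31:31]
i=32 'a': node 3→7
i=33 'a': node 7→8  emit P3@[29:33]
i=34 'a': node 8→1 ·f
i=35 'b': node 1→2
i=36 'c': node 2→3  emit P0@[34:36],P2@[36:36]
i=37 'a': node 3→7
i=38 'a': node 7→8  emit P3@[34:38]

All matches (sorted): [[1,1],[2,2],[3,2],[5,2],[6,2],[9,0],[9,2],[11,3],[12,2],[18,1],[19,2],[20,4],[20,5],[23,0],[23,2],[24,5],[25,1],[26,2],[27,4],[27,5],[28,1],[31,0],[31,2],[33,3],[36,0],[36,2],[38,3]]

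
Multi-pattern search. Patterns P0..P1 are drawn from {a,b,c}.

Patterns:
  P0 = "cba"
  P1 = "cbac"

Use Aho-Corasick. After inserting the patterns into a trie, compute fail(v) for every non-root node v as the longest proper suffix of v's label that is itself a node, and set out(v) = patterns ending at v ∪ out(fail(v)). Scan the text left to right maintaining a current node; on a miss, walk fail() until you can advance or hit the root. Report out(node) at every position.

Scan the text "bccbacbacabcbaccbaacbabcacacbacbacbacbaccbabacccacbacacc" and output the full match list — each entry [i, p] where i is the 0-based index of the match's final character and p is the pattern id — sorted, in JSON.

Construct AC machine:
Trie (insert patterns):
  0='ε' goto c→1
  1='c' goto b→2
  2='cb' goto a→3
  3='cba' goto c→4  [P0 ends]
  4='cbac' goto ·  [P1 ends]

BFS fail/out derivation:
  fail(1) 'c': from fail(0)=0 chase 'c': 0 ⇒ 0;  out=∅∪out(0)=∅
  fail(2) 'cb': from fail(1)=0 chase 'b': 0 ⇒ 0;  out=∅∪out(0)=∅
  fail(3) 'cba': from fail(2)=0 chase 'a': 0 ⇒ 0;  out={0}∪out(0)={0}
  fail(4) 'cbac': from fail(3)=0 chase 'c': 0 ⇒ 1;  out={1}∪out(1)={1}

Text stream:
pos 0 'b': at 0
pos 1 'c': at 1
pos 2 'c': at 1 ·f
pos 3 'b': at 2
pos 4 'a': at 3  emit P0@[2:4]
pos 5 'c': at 4  emit P1@[2:5]
pos 6 'b': at 2 ·f
pos 7 'a': at 3  emit P0@[5:7]
pos 8 'c': at 4  emit P1@[5:8]
pos 9 'a': at 0 ·f
pos 10 'b': at 0
pos 11 'c': at 1
pos 12 'b': at 2
pos 13 'a': at 3  emit P0@[11:13]
pos 14 'c': at 4  emit P1@[11:14]
pos 15 'c': at 1 ·f
pos 16 'b': at 2
pos 17 'a': at 3  emit P0@[15:17]
pos 18 'a': at 0 ·f
pos 19 'c': at 1
pos 20 'b': at 2
pos 21 'a': at 3  emit P0@[19:21]
pos 22 'b': at 0 ·f
pos 23 'c': at 1
pos 24 'a': at 0 ·f
pos 25 'c': at 1
pos 26 'a': at 0 ·f
pos 27 'c': at 1
pos 28 'b': at 2
pos 29 'a': at 3  emit P0@[27:29]
pos 30 'c': at 4  emit P1@[27:30]
pos 31 'b': at 2 ·f
pos 32 'a': at 3  emit P0@[30:32]
pos 33 'c': at 4  emit P1@[30:33]
pos 34 'b': at 2 ·f
pos 35 'a': at 3  emit P0@[33:35]
pos 36 'c': at 4  emit P1@[33:36]
pos 37 'b': at 2 ·f
pos 38 'a': at 3  emit P0@[36:38]
pos 39 'c': at 4  emit P1@[36:39]
pos 40 'c': at 1 ·f
pos 41 'b': at 2
pos 42 'a': at 3  emit P0@[40:42]
pos 43 'b': at 0 ·f
pos 44 'a': at 0
pos 45 'c': at 1
pos 46 'c': at 1 ·f
pos 47 'c': at 1 ·f
pos 48 'a': at 0 ·f
pos 49 'c': at 1
pos 50 'b': at 2
pos 51 'a': at 3  emit P0@[49:51]
pos 52 'c': at 4  emit P1@[49:52]
pos 53 'a': at 0 ·f
pos 54 'c': at 1
pos 55 'c': at 1 ·f

Result: [[4,0],[5,1],[7,0],[8,1],[13,0],[14,1],[17,0],[21,0],[29,0],[30,1],[32,0],[33,1],[35,0],[36,1],[38,0],[39,1],[42,0],[51,0],[52,1]]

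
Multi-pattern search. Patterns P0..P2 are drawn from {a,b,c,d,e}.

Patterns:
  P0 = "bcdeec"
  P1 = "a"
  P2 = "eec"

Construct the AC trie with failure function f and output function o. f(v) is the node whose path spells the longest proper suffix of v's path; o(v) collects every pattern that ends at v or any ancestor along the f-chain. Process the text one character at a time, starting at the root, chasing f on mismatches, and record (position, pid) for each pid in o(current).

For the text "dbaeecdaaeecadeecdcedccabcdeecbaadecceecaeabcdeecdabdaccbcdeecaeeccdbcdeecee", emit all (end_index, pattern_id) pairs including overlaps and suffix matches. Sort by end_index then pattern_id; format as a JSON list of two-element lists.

Construct AC machine:
Trie nodes:
  0='ε' goto a→7 b→1 e→8
  1='b' goto c→2
  2='bc' goto d→3
  3='bcd' goto e→4
  4='bcde' goto e→5
  5='bcdee' goto c→6
  6='bcdeec' goto ·  [P0 ends]
  7='a' goto ·  [P1 ends]
  8='e' goto e→9
  9='ee' goto c→10
  10='eec' goto ·  [P2 ends]

Failure links (BFS by depth):
  n1('b'): parent n0 fail=0; on 'b' 0 → fail=0;  out ∅∪∅=∅
  n7('a'): parent n0 fail=0; on 'a' 0 → fail=0;  out {1}∪∅={1}
  n8('e'): parent n0 fail=0; on 'e' 0 → fail=0;  out ∅∪∅=∅
  n2('bc'): parent n1 fail=0; on 'c' 0 → fail=0;  out ∅∪∅=∅
  n9('ee'): parent n8 fail=0; on 'e' 0 → fail=8;  out ∅∪∅=∅
  n3('bcd'): parent n2 fail=0; on 'd' 0 → fail=0;  out ∅∪∅=∅
  n10('eec'): parent n9 fail=8; on 'c' 8→0 → fail=0;  out {2}∪∅={2}
  n4('bcde'): parent n3 fail=0; on 'e' 0 → fail=8;  out ∅∪∅=∅
  n5('bcdee'): parent n4 fail=8; on 'e' 8 → fail=9;  out ∅∪∅=∅
  n6('bcdeec'): parent n5 fail=9; on 'c' 9 → fail=10;  out {0}∪{2}={0,2}

Text stream:
[0] read 'd'  n0⇒n0
[1] read 'b'  n0⇒n1
[2] read 'a'  n1⇒n7 (fail-walked)  emit P1@[2:2]
[3] read 'e'  n7⇒n8 (fail-walked)
[4] read 'e'  n8⇒n9
[5] read 'c'  n9⇒n10  emit P2@[3:5]
[6] read 'd'  n10⇒n0 (fail-walked)
[7] read 'a'  n0⇒n7  emit P1@[7:7]
[8] read 'a'  n7⇒n7 (fail-walked)  emit P1@[8:8]
[9] read 'e'  n7⇒n8 (fail-walked)
[10] read 'e'  n8⇒n9
[11] read 'c'  n9⇒n10  emit P2@[9:11]
[12] read 'a'  n10⇒n7 (fail-walked)  emit P1@[12:12]
[13] read 'd'  n7⇒n0 (fail-walked)
[14] read 'e'  n0⇒n8
[15] read 'e'  n8⇒n9
[16] read 'c'  n9⇒n10  emit P2@[14:16]
[17] read 'd'  n10⇒n0 (fail-walked)
[18] read 'c'  n0⇒n0
[19] read 'e'  n0⇒n8
[20] read 'd'  n8⇒n0 (fail-walked)
[21] read 'c'  n0⇒n0
[22] read 'c'  n0⇒n0
[23] read 'a'  n0⇒n7  emit P1@[23:23]
[24] read 'b'  n7⇒n1 (fail-walked)
[25] read 'c'  n1⇒n2
[26] read 'd'  n2⇒n3
[27] read 'e'  n3⇒n4
[28] read 'e'  n4⇒n5
[29] read 'c'  n5⇒n6  emit P0@[24:29],P2@[27:29]
[30] read 'b'  n6⇒n1 (fail-walked)
[31] read 'a'  n1⇒n7 (fail-walked)  emit P1@[31:31]
[32] read 'a'  n7⇒n7 (fail-walked)  emit P1@[32:32]
[33] read 'd'  n7⇒n0 (fail-walked)
[34] read 'e'  n0⇒n8
[35] read 'c'  n8⇒n0 (fail-walked)
[36] read 'c'  n0⇒n0
[37] read 'e'  n0⇒n8
[38] read 'e'  n8⇒n9
[39] read 'c'  n9⇒n10  emit P2@[37:39]
[40] read 'a'  n10⇒n7 (fail-walked)  emit P1@[40:40]
[41] read 'e'  n7⇒n8 (fail-walked)
[42] read 'a'  n8⇒n7 (fail-walked)  emit P1@[42:42]
[43] read 'b'  n7⇒n1 (fail-walked)
[44] read 'c'  n1⇒n2
[45] read 'd'  n2⇒n3
[46] read 'e'  n3⇒n4
[47] read 'e'  n4⇒n5
[48] read 'c'  n5⇒n6  emit P0@[43:48],P2@[46:48]
[49] read 'd'  n6⇒n0 (fail-walked)
[50] read 'a'  n0⇒n7  emit P1@[50:50]
[51] read 'b'  n7⇒n1 (fail-walked)
[52] read 'd'  n1⇒n0 (fail-walked)
[53] read 'a'  n0⇒n7  emit P1@[53:53]
[54] read 'c'  n7⇒n0 (fail-walked)
[55] read 'c'  n0⇒n0
[56] read 'b'  n0⇒n1
[57] read 'c'  n1⇒n2
[58] read 'd'  n2⇒n3
[59] read 'e'  n3⇒n4
[60] read 'e'  n4⇒n5
[61] read 'c'  n5⇒n6  emit P0@[56:61],P2@[59:61]
[62] read 'a'  n6⇒n7 (fail-walked)  emit P1@[62:62]
[63] read 'e'  n7⇒n8 (fail-walked)
[64] read 'e'  n8⇒n9
[65] read 'c'  n9⇒n10  emit P2@[63:65]
[66] read 'c'  n10⇒n0 (fail-walked)
[67] read 'd'  n0⇒n0
[68] read 'b'  n0⇒n1
[69] read 'c'  n1⇒n2
[70] read 'd'  n2⇒n3
[71] read 'e'  n3⇒n4
[72] read 'e'  n4⇒n5
[73] read 'c'  n5⇒n6  emit P0@[68:73],P2@[71:73]
[74] read 'e'  n6⇒n8 (fail-walked)
[75] read 'e'  n8⇒n9

Result: [[2,1],[5,2],[7,1],[8,1],[11,2],[12,1],[16,2],[23,1],[29,0],[29,2],[31,1],[32,1],[39,2],[40,1],[42,1],[48,0],[48,2],[50,1],[53,1],[61,0],[61,2],[62,1],[65,2],[73,0],[73,2]]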